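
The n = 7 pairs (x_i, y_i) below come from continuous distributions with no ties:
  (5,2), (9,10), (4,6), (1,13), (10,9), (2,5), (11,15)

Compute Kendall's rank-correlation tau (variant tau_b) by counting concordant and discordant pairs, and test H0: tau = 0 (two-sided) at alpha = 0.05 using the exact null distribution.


Step 1: Enumerate the 21 unordered pairs (i,j) with i<j and classify each by sign(x_j-x_i) * sign(y_j-y_i).
  (1,2):dx=+4,dy=+8->C; (1,3):dx=-1,dy=+4->D; (1,4):dx=-4,dy=+11->D; (1,5):dx=+5,dy=+7->C
  (1,6):dx=-3,dy=+3->D; (1,7):dx=+6,dy=+13->C; (2,3):dx=-5,dy=-4->C; (2,4):dx=-8,dy=+3->D
  (2,5):dx=+1,dy=-1->D; (2,6):dx=-7,dy=-5->C; (2,7):dx=+2,dy=+5->C; (3,4):dx=-3,dy=+7->D
  (3,5):dx=+6,dy=+3->C; (3,6):dx=-2,dy=-1->C; (3,7):dx=+7,dy=+9->C; (4,5):dx=+9,dy=-4->D
  (4,6):dx=+1,dy=-8->D; (4,7):dx=+10,dy=+2->C; (5,6):dx=-8,dy=-4->C; (5,7):dx=+1,dy=+6->C
  (6,7):dx=+9,dy=+10->C
Step 2: C = 13, D = 8, total pairs = 21.
Step 3: tau = (C - D)/(n(n-1)/2) = (13 - 8)/21 = 0.238095.
Step 4: Exact two-sided p-value (enumerate n! = 5040 permutations of y under H0): p = 0.561905.
Step 5: alpha = 0.05. fail to reject H0.

tau_b = 0.2381 (C=13, D=8), p = 0.561905, fail to reject H0.


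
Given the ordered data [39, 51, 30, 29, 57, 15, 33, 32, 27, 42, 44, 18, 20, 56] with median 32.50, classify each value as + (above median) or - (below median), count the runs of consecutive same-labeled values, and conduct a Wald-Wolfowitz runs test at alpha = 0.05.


Step 1: Compute median = 32.50; label A = above, B = below.
Labels in order: AABBABABBAABBA  (n_A = 7, n_B = 7)
Step 2: Count runs R = 9.
Step 3: Under H0 (random ordering), E[R] = 2*n_A*n_B/(n_A+n_B) + 1 = 2*7*7/14 + 1 = 8.0000.
        Var[R] = 2*n_A*n_B*(2*n_A*n_B - n_A - n_B) / ((n_A+n_B)^2 * (n_A+n_B-1)) = 8232/2548 = 3.2308.
        SD[R] = 1.7974.
Step 4: Continuity-corrected z = (R - 0.5 - E[R]) / SD[R] = (9 - 0.5 - 8.0000) / 1.7974 = 0.2782.
Step 5: Two-sided p-value via normal approximation = 2*(1 - Phi(|z|)) = 0.780879.
Step 6: alpha = 0.05. fail to reject H0.

R = 9, z = 0.2782, p = 0.780879, fail to reject H0.


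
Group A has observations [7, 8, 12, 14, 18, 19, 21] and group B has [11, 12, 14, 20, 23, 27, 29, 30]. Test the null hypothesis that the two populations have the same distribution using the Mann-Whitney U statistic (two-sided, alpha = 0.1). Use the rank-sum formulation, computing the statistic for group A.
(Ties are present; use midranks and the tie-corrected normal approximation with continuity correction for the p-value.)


Step 1: Combine and sort all 15 observations; assign midranks.
sorted (value, group): (7,X), (8,X), (11,Y), (12,X), (12,Y), (14,X), (14,Y), (18,X), (19,X), (20,Y), (21,X), (23,Y), (27,Y), (29,Y), (30,Y)
ranks: 7->1, 8->2, 11->3, 12->4.5, 12->4.5, 14->6.5, 14->6.5, 18->8, 19->9, 20->10, 21->11, 23->12, 27->13, 29->14, 30->15
Step 2: Rank sum for X: R1 = 1 + 2 + 4.5 + 6.5 + 8 + 9 + 11 = 42.
Step 3: U_X = R1 - n1(n1+1)/2 = 42 - 7*8/2 = 42 - 28 = 14.
       U_Y = n1*n2 - U_X = 56 - 14 = 42.
Step 4: Ties are present, so use the tie-corrected normal approximation (with continuity correction) for the p-value.
Step 5: p-value = 0.117555; compare to alpha = 0.1. fail to reject H0.

U_X = 14, p = 0.117555, fail to reject H0 at alpha = 0.1.


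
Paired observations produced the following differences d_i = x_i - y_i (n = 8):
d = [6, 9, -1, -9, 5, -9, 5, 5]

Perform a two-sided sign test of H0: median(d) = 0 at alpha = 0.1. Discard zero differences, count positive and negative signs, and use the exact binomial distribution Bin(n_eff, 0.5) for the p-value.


Step 1: Discard zero differences. Original n = 8; n_eff = number of nonzero differences = 8.
Nonzero differences (with sign): +6, +9, -1, -9, +5, -9, +5, +5
Step 2: Count signs: positive = 5, negative = 3.
Step 3: Under H0: P(positive) = 0.5, so the number of positives S ~ Bin(8, 0.5).
Step 4: Two-sided exact p-value = sum of Bin(8,0.5) probabilities at or below the observed probability = 0.726562.
Step 5: alpha = 0.1. fail to reject H0.

n_eff = 8, pos = 5, neg = 3, p = 0.726562, fail to reject H0.


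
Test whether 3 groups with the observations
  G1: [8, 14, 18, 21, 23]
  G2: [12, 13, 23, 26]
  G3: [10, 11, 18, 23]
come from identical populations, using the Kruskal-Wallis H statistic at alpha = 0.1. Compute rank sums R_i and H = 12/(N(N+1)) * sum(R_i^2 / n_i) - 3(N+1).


Step 1: Combine all N = 13 observations and assign midranks.
sorted (value, group, rank): (8,G1,1), (10,G3,2), (11,G3,3), (12,G2,4), (13,G2,5), (14,G1,6), (18,G1,7.5), (18,G3,7.5), (21,G1,9), (23,G1,11), (23,G2,11), (23,G3,11), (26,G2,13)
Step 2: Sum ranks within each group.
R_1 = 34.5 (n_1 = 5)
R_2 = 33 (n_2 = 4)
R_3 = 23.5 (n_3 = 4)
Step 3: H = 12/(N(N+1)) * sum(R_i^2/n_i) - 3(N+1)
     = 12/(13*14) * (34.5^2/5 + 33^2/4 + 23.5^2/4) - 3*14
     = 0.065934 * 648.362 - 42
     = 0.749176.
Step 4: Ties present; correction factor C = 1 - 30/(13^3 - 13) = 0.986264. Corrected H = 0.749176 / 0.986264 = 0.759610.
Step 5: Under H0, H ~ chi^2(2); p-value = 0.683995.
Step 6: alpha = 0.1. fail to reject H0.

H = 0.7596, df = 2, p = 0.683995, fail to reject H0.


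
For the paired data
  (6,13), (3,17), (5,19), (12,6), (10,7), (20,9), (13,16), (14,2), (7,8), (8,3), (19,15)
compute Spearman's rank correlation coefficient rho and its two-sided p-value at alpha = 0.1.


Step 1: Rank x and y separately (midranks; no ties here).
rank(x): 6->3, 3->1, 5->2, 12->7, 10->6, 20->11, 13->8, 14->9, 7->4, 8->5, 19->10
rank(y): 13->7, 17->10, 19->11, 6->3, 7->4, 9->6, 16->9, 2->1, 8->5, 3->2, 15->8
Step 2: d_i = R_x(i) - R_y(i); compute d_i^2.
  (3-7)^2=16, (1-10)^2=81, (2-11)^2=81, (7-3)^2=16, (6-4)^2=4, (11-6)^2=25, (8-9)^2=1, (9-1)^2=64, (4-5)^2=1, (5-2)^2=9, (10-8)^2=4
sum(d^2) = 302.
Step 3: rho = 1 - 6*302 / (11*(11^2 - 1)) = 1 - 1812/1320 = -0.372727.
Step 4: Under H0, t = rho * sqrt((n-2)/(1-rho^2)) = -1.2050 ~ t(9).
Step 5: Two-sided p-value from the t-distribution with 9 df = 0.258926.
Step 6: alpha = 0.1. fail to reject H0.

rho = -0.3727, p = 0.258926, fail to reject H0 at alpha = 0.1.


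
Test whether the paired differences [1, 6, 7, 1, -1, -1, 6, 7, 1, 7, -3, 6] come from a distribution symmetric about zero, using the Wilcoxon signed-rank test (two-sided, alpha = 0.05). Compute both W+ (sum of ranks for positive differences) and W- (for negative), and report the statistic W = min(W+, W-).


Step 1: Drop any zero differences (none here) and take |d_i|.
|d| = [1, 6, 7, 1, 1, 1, 6, 7, 1, 7, 3, 6]
Step 2: Midrank |d_i| (ties get averaged ranks).
ranks: |1|->3, |6|->8, |7|->11, |1|->3, |1|->3, |1|->3, |6|->8, |7|->11, |1|->3, |7|->11, |3|->6, |6|->8
Step 3: Attach original signs; sum ranks with positive sign and with negative sign.
W+ = 3 + 8 + 11 + 3 + 8 + 11 + 3 + 11 + 8 = 66
W- = 3 + 3 + 6 = 12
(Check: W+ + W- = 78 should equal n(n+1)/2 = 78.)
Step 4: Test statistic W = min(W+, W-) = 12.
Step 5: Ties in |d|, so use the tie-corrected normal approximation.
        E[W] = n(n+1)/4 = 12*13/4 = 39.
        Tie groups: |d|=1 (t=5), |d|=6 (t=3), |d|=7 (t=3); sum(t^3 - t) = 168.
        Var[W] = n(n+1)(2n+1)/24 - sum(t^3-t)/48 = 3900/24 - 168/48 = 159.
        z = (W - E[W]) / sqrt(Var[W]) = (12 - 39) / 12.6095 = -2.1412.
        Two-sided p = 2*Phi(z) = 0.032255.
Step 6: alpha = 0.05. reject H0.

W+ = 66, W- = 12, W = min = 12, p = 0.032255, reject H0.


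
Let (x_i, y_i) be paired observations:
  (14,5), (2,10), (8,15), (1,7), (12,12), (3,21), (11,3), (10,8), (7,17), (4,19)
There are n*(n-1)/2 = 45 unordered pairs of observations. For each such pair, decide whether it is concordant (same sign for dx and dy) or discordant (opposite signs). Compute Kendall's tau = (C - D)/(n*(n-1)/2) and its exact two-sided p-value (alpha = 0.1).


Step 1: Enumerate the 45 unordered pairs (i,j) with i<j and classify each by sign(x_j-x_i) * sign(y_j-y_i).
  (1,2):dx=-12,dy=+5->D; (1,3):dx=-6,dy=+10->D; (1,4):dx=-13,dy=+2->D; (1,5):dx=-2,dy=+7->D
  (1,6):dx=-11,dy=+16->D; (1,7):dx=-3,dy=-2->C; (1,8):dx=-4,dy=+3->D; (1,9):dx=-7,dy=+12->D
  (1,10):dx=-10,dy=+14->D; (2,3):dx=+6,dy=+5->C; (2,4):dx=-1,dy=-3->C; (2,5):dx=+10,dy=+2->C
  (2,6):dx=+1,dy=+11->C; (2,7):dx=+9,dy=-7->D; (2,8):dx=+8,dy=-2->D; (2,9):dx=+5,dy=+7->C
  (2,10):dx=+2,dy=+9->C; (3,4):dx=-7,dy=-8->C; (3,5):dx=+4,dy=-3->D; (3,6):dx=-5,dy=+6->D
  (3,7):dx=+3,dy=-12->D; (3,8):dx=+2,dy=-7->D; (3,9):dx=-1,dy=+2->D; (3,10):dx=-4,dy=+4->D
  (4,5):dx=+11,dy=+5->C; (4,6):dx=+2,dy=+14->C; (4,7):dx=+10,dy=-4->D; (4,8):dx=+9,dy=+1->C
  (4,9):dx=+6,dy=+10->C; (4,10):dx=+3,dy=+12->C; (5,6):dx=-9,dy=+9->D; (5,7):dx=-1,dy=-9->C
  (5,8):dx=-2,dy=-4->C; (5,9):dx=-5,dy=+5->D; (5,10):dx=-8,dy=+7->D; (6,7):dx=+8,dy=-18->D
  (6,8):dx=+7,dy=-13->D; (6,9):dx=+4,dy=-4->D; (6,10):dx=+1,dy=-2->D; (7,8):dx=-1,dy=+5->D
  (7,9):dx=-4,dy=+14->D; (7,10):dx=-7,dy=+16->D; (8,9):dx=-3,dy=+9->D; (8,10):dx=-6,dy=+11->D
  (9,10):dx=-3,dy=+2->D
Step 2: C = 15, D = 30, total pairs = 45.
Step 3: tau = (C - D)/(n(n-1)/2) = (15 - 30)/45 = -0.333333.
Step 4: Exact two-sided p-value (enumerate n! = 3628800 permutations of y under H0): p = 0.216373.
Step 5: alpha = 0.1. fail to reject H0.

tau_b = -0.3333 (C=15, D=30), p = 0.216373, fail to reject H0.


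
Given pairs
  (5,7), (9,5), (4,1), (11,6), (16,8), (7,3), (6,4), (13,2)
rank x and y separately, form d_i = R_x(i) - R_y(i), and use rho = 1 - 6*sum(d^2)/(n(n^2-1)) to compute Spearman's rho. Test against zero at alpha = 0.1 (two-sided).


Step 1: Rank x and y separately (midranks; no ties here).
rank(x): 5->2, 9->5, 4->1, 11->6, 16->8, 7->4, 6->3, 13->7
rank(y): 7->7, 5->5, 1->1, 6->6, 8->8, 3->3, 4->4, 2->2
Step 2: d_i = R_x(i) - R_y(i); compute d_i^2.
  (2-7)^2=25, (5-5)^2=0, (1-1)^2=0, (6-6)^2=0, (8-8)^2=0, (4-3)^2=1, (3-4)^2=1, (7-2)^2=25
sum(d^2) = 52.
Step 3: rho = 1 - 6*52 / (8*(8^2 - 1)) = 1 - 312/504 = 0.380952.
Step 4: Under H0, t = rho * sqrt((n-2)/(1-rho^2)) = 1.0092 ~ t(6).
Step 5: Two-sided p-value from the t-distribution with 6 df = 0.351813.
Step 6: alpha = 0.1. fail to reject H0.

rho = 0.3810, p = 0.351813, fail to reject H0 at alpha = 0.1.


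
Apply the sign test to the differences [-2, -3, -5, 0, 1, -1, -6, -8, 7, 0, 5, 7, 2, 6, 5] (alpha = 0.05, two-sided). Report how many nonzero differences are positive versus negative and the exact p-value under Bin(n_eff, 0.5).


Step 1: Discard zero differences. Original n = 15; n_eff = number of nonzero differences = 13.
Nonzero differences (with sign): -2, -3, -5, +1, -1, -6, -8, +7, +5, +7, +2, +6, +5
Step 2: Count signs: positive = 7, negative = 6.
Step 3: Under H0: P(positive) = 0.5, so the number of positives S ~ Bin(13, 0.5).
Step 4: Two-sided exact p-value = sum of Bin(13,0.5) probabilities at or below the observed probability = 1.000000.
Step 5: alpha = 0.05. fail to reject H0.

n_eff = 13, pos = 7, neg = 6, p = 1.000000, fail to reject H0.


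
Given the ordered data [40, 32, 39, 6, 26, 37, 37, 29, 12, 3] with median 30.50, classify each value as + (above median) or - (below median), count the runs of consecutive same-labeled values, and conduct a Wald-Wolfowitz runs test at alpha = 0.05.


Step 1: Compute median = 30.50; label A = above, B = below.
Labels in order: AAABBAABBB  (n_A = 5, n_B = 5)
Step 2: Count runs R = 4.
Step 3: Under H0 (random ordering), E[R] = 2*n_A*n_B/(n_A+n_B) + 1 = 2*5*5/10 + 1 = 6.0000.
        Var[R] = 2*n_A*n_B*(2*n_A*n_B - n_A - n_B) / ((n_A+n_B)^2 * (n_A+n_B-1)) = 2000/900 = 2.2222.
        SD[R] = 1.4907.
Step 4: Continuity-corrected z = (R + 0.5 - E[R]) / SD[R] = (4 + 0.5 - 6.0000) / 1.4907 = -1.0062.
Step 5: Two-sided p-value via normal approximation = 2*(1 - Phi(|z|)) = 0.314305.
Step 6: alpha = 0.05. fail to reject H0.

R = 4, z = -1.0062, p = 0.314305, fail to reject H0.


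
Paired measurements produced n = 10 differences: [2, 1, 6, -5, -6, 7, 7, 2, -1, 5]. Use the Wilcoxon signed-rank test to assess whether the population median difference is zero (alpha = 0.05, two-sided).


Step 1: Drop any zero differences (none here) and take |d_i|.
|d| = [2, 1, 6, 5, 6, 7, 7, 2, 1, 5]
Step 2: Midrank |d_i| (ties get averaged ranks).
ranks: |2|->3.5, |1|->1.5, |6|->7.5, |5|->5.5, |6|->7.5, |7|->9.5, |7|->9.5, |2|->3.5, |1|->1.5, |5|->5.5
Step 3: Attach original signs; sum ranks with positive sign and with negative sign.
W+ = 3.5 + 1.5 + 7.5 + 9.5 + 9.5 + 3.5 + 5.5 = 40.5
W- = 5.5 + 7.5 + 1.5 = 14.5
(Check: W+ + W- = 55 should equal n(n+1)/2 = 55.)
Step 4: Test statistic W = min(W+, W-) = 14.5.
Step 5: Ties in |d|, so use the tie-corrected normal approximation.
        E[W] = n(n+1)/4 = 10*11/4 = 27.5.
        Tie groups: |d|=1 (t=2), |d|=2 (t=2), |d|=5 (t=2), |d|=6 (t=2), |d|=7 (t=2); sum(t^3 - t) = 30.
        Var[W] = n(n+1)(2n+1)/24 - sum(t^3-t)/48 = 2310/24 - 30/48 = 95.625.
        z = (W - E[W]) / sqrt(Var[W]) = (14.5 - 27.5) / 9.7788 = -1.3294.
        Two-sided p = 2*Phi(z) = 0.183714.
Step 6: alpha = 0.05. fail to reject H0.

W+ = 40.5, W- = 14.5, W = min = 14.5, p = 0.183714, fail to reject H0.


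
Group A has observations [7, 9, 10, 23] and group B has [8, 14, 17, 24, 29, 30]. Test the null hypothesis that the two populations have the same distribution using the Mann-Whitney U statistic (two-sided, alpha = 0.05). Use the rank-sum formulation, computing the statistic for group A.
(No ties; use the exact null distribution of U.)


Step 1: Combine and sort all 10 observations; assign midranks.
sorted (value, group): (7,X), (8,Y), (9,X), (10,X), (14,Y), (17,Y), (23,X), (24,Y), (29,Y), (30,Y)
ranks: 7->1, 8->2, 9->3, 10->4, 14->5, 17->6, 23->7, 24->8, 29->9, 30->10
Step 2: Rank sum for X: R1 = 1 + 3 + 4 + 7 = 15.
Step 3: U_X = R1 - n1(n1+1)/2 = 15 - 4*5/2 = 15 - 10 = 5.
       U_Y = n1*n2 - U_X = 24 - 5 = 19.
Step 4: No ties, so the exact null distribution of U (based on enumerating the C(10,4) = 210 equally likely rank assignments) gives the two-sided p-value.
Step 5: p-value = 0.171429; compare to alpha = 0.05. fail to reject H0.

U_X = 5, p = 0.171429, fail to reject H0 at alpha = 0.05.


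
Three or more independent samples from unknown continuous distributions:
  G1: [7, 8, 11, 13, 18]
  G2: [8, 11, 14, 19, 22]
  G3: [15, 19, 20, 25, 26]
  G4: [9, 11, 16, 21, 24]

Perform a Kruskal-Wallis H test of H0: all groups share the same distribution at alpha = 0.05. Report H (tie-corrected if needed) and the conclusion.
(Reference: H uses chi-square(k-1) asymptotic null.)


Step 1: Combine all N = 20 observations and assign midranks.
sorted (value, group, rank): (7,G1,1), (8,G1,2.5), (8,G2,2.5), (9,G4,4), (11,G1,6), (11,G2,6), (11,G4,6), (13,G1,8), (14,G2,9), (15,G3,10), (16,G4,11), (18,G1,12), (19,G2,13.5), (19,G3,13.5), (20,G3,15), (21,G4,16), (22,G2,17), (24,G4,18), (25,G3,19), (26,G3,20)
Step 2: Sum ranks within each group.
R_1 = 29.5 (n_1 = 5)
R_2 = 48 (n_2 = 5)
R_3 = 77.5 (n_3 = 5)
R_4 = 55 (n_4 = 5)
Step 3: H = 12/(N(N+1)) * sum(R_i^2/n_i) - 3(N+1)
     = 12/(20*21) * (29.5^2/5 + 48^2/5 + 77.5^2/5 + 55^2/5) - 3*21
     = 0.028571 * 2441.1 - 63
     = 6.745714.
Step 4: Ties present; correction factor C = 1 - 36/(20^3 - 20) = 0.995489. Corrected H = 6.745714 / 0.995489 = 6.776284.
Step 5: Under H0, H ~ chi^2(3); p-value = 0.079381.
Step 6: alpha = 0.05. fail to reject H0.

H = 6.7763, df = 3, p = 0.079381, fail to reject H0.


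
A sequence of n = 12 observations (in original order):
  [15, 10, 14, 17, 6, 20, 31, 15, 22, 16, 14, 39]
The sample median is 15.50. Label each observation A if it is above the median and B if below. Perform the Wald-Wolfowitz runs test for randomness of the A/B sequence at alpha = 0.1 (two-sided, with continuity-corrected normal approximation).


Step 1: Compute median = 15.50; label A = above, B = below.
Labels in order: BBBABAABAABA  (n_A = 6, n_B = 6)
Step 2: Count runs R = 8.
Step 3: Under H0 (random ordering), E[R] = 2*n_A*n_B/(n_A+n_B) + 1 = 2*6*6/12 + 1 = 7.0000.
        Var[R] = 2*n_A*n_B*(2*n_A*n_B - n_A - n_B) / ((n_A+n_B)^2 * (n_A+n_B-1)) = 4320/1584 = 2.7273.
        SD[R] = 1.6514.
Step 4: Continuity-corrected z = (R - 0.5 - E[R]) / SD[R] = (8 - 0.5 - 7.0000) / 1.6514 = 0.3028.
Step 5: Two-sided p-value via normal approximation = 2*(1 - Phi(|z|)) = 0.762069.
Step 6: alpha = 0.1. fail to reject H0.

R = 8, z = 0.3028, p = 0.762069, fail to reject H0.


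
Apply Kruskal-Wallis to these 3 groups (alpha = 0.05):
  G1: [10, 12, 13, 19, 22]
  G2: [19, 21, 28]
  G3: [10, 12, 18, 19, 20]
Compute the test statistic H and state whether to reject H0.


Step 1: Combine all N = 13 observations and assign midranks.
sorted (value, group, rank): (10,G1,1.5), (10,G3,1.5), (12,G1,3.5), (12,G3,3.5), (13,G1,5), (18,G3,6), (19,G1,8), (19,G2,8), (19,G3,8), (20,G3,10), (21,G2,11), (22,G1,12), (28,G2,13)
Step 2: Sum ranks within each group.
R_1 = 30 (n_1 = 5)
R_2 = 32 (n_2 = 3)
R_3 = 29 (n_3 = 5)
Step 3: H = 12/(N(N+1)) * sum(R_i^2/n_i) - 3(N+1)
     = 12/(13*14) * (30^2/5 + 32^2/3 + 29^2/5) - 3*14
     = 0.065934 * 689.533 - 42
     = 3.463736.
Step 4: Ties present; correction factor C = 1 - 36/(13^3 - 13) = 0.983516. Corrected H = 3.463736 / 0.983516 = 3.521788.
Step 5: Under H0, H ~ chi^2(2); p-value = 0.171891.
Step 6: alpha = 0.05. fail to reject H0.

H = 3.5218, df = 2, p = 0.171891, fail to reject H0.


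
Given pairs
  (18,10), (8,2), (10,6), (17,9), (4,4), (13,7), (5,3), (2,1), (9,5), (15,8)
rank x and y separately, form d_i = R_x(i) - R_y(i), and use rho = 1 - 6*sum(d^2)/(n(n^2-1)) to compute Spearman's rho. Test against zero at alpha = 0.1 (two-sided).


Step 1: Rank x and y separately (midranks; no ties here).
rank(x): 18->10, 8->4, 10->6, 17->9, 4->2, 13->7, 5->3, 2->1, 9->5, 15->8
rank(y): 10->10, 2->2, 6->6, 9->9, 4->4, 7->7, 3->3, 1->1, 5->5, 8->8
Step 2: d_i = R_x(i) - R_y(i); compute d_i^2.
  (10-10)^2=0, (4-2)^2=4, (6-6)^2=0, (9-9)^2=0, (2-4)^2=4, (7-7)^2=0, (3-3)^2=0, (1-1)^2=0, (5-5)^2=0, (8-8)^2=0
sum(d^2) = 8.
Step 3: rho = 1 - 6*8 / (10*(10^2 - 1)) = 1 - 48/990 = 0.951515.
Step 4: Under H0, t = rho * sqrt((n-2)/(1-rho^2)) = 8.7493 ~ t(8).
Step 5: Two-sided p-value from the t-distribution with 8 df = 0.000023.
Step 6: alpha = 0.1. reject H0.

rho = 0.9515, p = 0.000023, reject H0 at alpha = 0.1.


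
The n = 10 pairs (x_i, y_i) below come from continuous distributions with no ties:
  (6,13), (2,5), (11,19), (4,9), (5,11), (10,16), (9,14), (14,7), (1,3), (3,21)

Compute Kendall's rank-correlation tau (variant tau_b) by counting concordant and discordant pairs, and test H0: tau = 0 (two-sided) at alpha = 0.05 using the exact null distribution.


Step 1: Enumerate the 45 unordered pairs (i,j) with i<j and classify each by sign(x_j-x_i) * sign(y_j-y_i).
  (1,2):dx=-4,dy=-8->C; (1,3):dx=+5,dy=+6->C; (1,4):dx=-2,dy=-4->C; (1,5):dx=-1,dy=-2->C
  (1,6):dx=+4,dy=+3->C; (1,7):dx=+3,dy=+1->C; (1,8):dx=+8,dy=-6->D; (1,9):dx=-5,dy=-10->C
  (1,10):dx=-3,dy=+8->D; (2,3):dx=+9,dy=+14->C; (2,4):dx=+2,dy=+4->C; (2,5):dx=+3,dy=+6->C
  (2,6):dx=+8,dy=+11->C; (2,7):dx=+7,dy=+9->C; (2,8):dx=+12,dy=+2->C; (2,9):dx=-1,dy=-2->C
  (2,10):dx=+1,dy=+16->C; (3,4):dx=-7,dy=-10->C; (3,5):dx=-6,dy=-8->C; (3,6):dx=-1,dy=-3->C
  (3,7):dx=-2,dy=-5->C; (3,8):dx=+3,dy=-12->D; (3,9):dx=-10,dy=-16->C; (3,10):dx=-8,dy=+2->D
  (4,5):dx=+1,dy=+2->C; (4,6):dx=+6,dy=+7->C; (4,7):dx=+5,dy=+5->C; (4,8):dx=+10,dy=-2->D
  (4,9):dx=-3,dy=-6->C; (4,10):dx=-1,dy=+12->D; (5,6):dx=+5,dy=+5->C; (5,7):dx=+4,dy=+3->C
  (5,8):dx=+9,dy=-4->D; (5,9):dx=-4,dy=-8->C; (5,10):dx=-2,dy=+10->D; (6,7):dx=-1,dy=-2->C
  (6,8):dx=+4,dy=-9->D; (6,9):dx=-9,dy=-13->C; (6,10):dx=-7,dy=+5->D; (7,8):dx=+5,dy=-7->D
  (7,9):dx=-8,dy=-11->C; (7,10):dx=-6,dy=+7->D; (8,9):dx=-13,dy=-4->C; (8,10):dx=-11,dy=+14->D
  (9,10):dx=+2,dy=+18->C
Step 2: C = 32, D = 13, total pairs = 45.
Step 3: tau = (C - D)/(n(n-1)/2) = (32 - 13)/45 = 0.422222.
Step 4: Exact two-sided p-value (enumerate n! = 3628800 permutations of y under H0): p = 0.108313.
Step 5: alpha = 0.05. fail to reject H0.

tau_b = 0.4222 (C=32, D=13), p = 0.108313, fail to reject H0.


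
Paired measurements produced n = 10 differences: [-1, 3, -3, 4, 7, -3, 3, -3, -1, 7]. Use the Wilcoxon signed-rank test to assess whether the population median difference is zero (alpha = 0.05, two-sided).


Step 1: Drop any zero differences (none here) and take |d_i|.
|d| = [1, 3, 3, 4, 7, 3, 3, 3, 1, 7]
Step 2: Midrank |d_i| (ties get averaged ranks).
ranks: |1|->1.5, |3|->5, |3|->5, |4|->8, |7|->9.5, |3|->5, |3|->5, |3|->5, |1|->1.5, |7|->9.5
Step 3: Attach original signs; sum ranks with positive sign and with negative sign.
W+ = 5 + 8 + 9.5 + 5 + 9.5 = 37
W- = 1.5 + 5 + 5 + 5 + 1.5 = 18
(Check: W+ + W- = 55 should equal n(n+1)/2 = 55.)
Step 4: Test statistic W = min(W+, W-) = 18.
Step 5: Ties in |d|, so use the tie-corrected normal approximation.
        E[W] = n(n+1)/4 = 10*11/4 = 27.5.
        Tie groups: |d|=1 (t=2), |d|=3 (t=5), |d|=7 (t=2); sum(t^3 - t) = 132.
        Var[W] = n(n+1)(2n+1)/24 - sum(t^3-t)/48 = 2310/24 - 132/48 = 93.5.
        z = (W - E[W]) / sqrt(Var[W]) = (18 - 27.5) / 9.6695 = -0.9825.
        Two-sided p = 2*Phi(z) = 0.325870.
Step 6: alpha = 0.05. fail to reject H0.

W+ = 37, W- = 18, W = min = 18, p = 0.325870, fail to reject H0.


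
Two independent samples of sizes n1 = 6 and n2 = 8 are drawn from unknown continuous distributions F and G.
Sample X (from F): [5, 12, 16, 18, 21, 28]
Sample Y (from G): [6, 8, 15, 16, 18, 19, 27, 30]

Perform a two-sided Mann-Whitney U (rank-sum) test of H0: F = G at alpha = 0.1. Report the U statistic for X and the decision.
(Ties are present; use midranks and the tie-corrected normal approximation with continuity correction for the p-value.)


Step 1: Combine and sort all 14 observations; assign midranks.
sorted (value, group): (5,X), (6,Y), (8,Y), (12,X), (15,Y), (16,X), (16,Y), (18,X), (18,Y), (19,Y), (21,X), (27,Y), (28,X), (30,Y)
ranks: 5->1, 6->2, 8->3, 12->4, 15->5, 16->6.5, 16->6.5, 18->8.5, 18->8.5, 19->10, 21->11, 27->12, 28->13, 30->14
Step 2: Rank sum for X: R1 = 1 + 4 + 6.5 + 8.5 + 11 + 13 = 44.
Step 3: U_X = R1 - n1(n1+1)/2 = 44 - 6*7/2 = 44 - 21 = 23.
       U_Y = n1*n2 - U_X = 48 - 23 = 25.
Step 4: Ties are present, so use the tie-corrected normal approximation (with continuity correction) for the p-value.
Step 5: p-value = 0.948419; compare to alpha = 0.1. fail to reject H0.

U_X = 23, p = 0.948419, fail to reject H0 at alpha = 0.1.


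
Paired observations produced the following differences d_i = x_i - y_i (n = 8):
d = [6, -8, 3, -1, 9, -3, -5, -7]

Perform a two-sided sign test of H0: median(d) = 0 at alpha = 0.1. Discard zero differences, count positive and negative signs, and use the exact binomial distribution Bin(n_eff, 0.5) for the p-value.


Step 1: Discard zero differences. Original n = 8; n_eff = number of nonzero differences = 8.
Nonzero differences (with sign): +6, -8, +3, -1, +9, -3, -5, -7
Step 2: Count signs: positive = 3, negative = 5.
Step 3: Under H0: P(positive) = 0.5, so the number of positives S ~ Bin(8, 0.5).
Step 4: Two-sided exact p-value = sum of Bin(8,0.5) probabilities at or below the observed probability = 0.726562.
Step 5: alpha = 0.1. fail to reject H0.

n_eff = 8, pos = 3, neg = 5, p = 0.726562, fail to reject H0.


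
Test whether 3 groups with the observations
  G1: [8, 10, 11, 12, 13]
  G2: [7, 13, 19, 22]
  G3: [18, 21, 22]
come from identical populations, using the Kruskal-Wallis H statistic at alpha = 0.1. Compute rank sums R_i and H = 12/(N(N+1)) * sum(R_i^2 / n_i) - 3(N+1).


Step 1: Combine all N = 12 observations and assign midranks.
sorted (value, group, rank): (7,G2,1), (8,G1,2), (10,G1,3), (11,G1,4), (12,G1,5), (13,G1,6.5), (13,G2,6.5), (18,G3,8), (19,G2,9), (21,G3,10), (22,G2,11.5), (22,G3,11.5)
Step 2: Sum ranks within each group.
R_1 = 20.5 (n_1 = 5)
R_2 = 28 (n_2 = 4)
R_3 = 29.5 (n_3 = 3)
Step 3: H = 12/(N(N+1)) * sum(R_i^2/n_i) - 3(N+1)
     = 12/(12*13) * (20.5^2/5 + 28^2/4 + 29.5^2/3) - 3*13
     = 0.076923 * 570.133 - 39
     = 4.856410.
Step 4: Ties present; correction factor C = 1 - 12/(12^3 - 12) = 0.993007. Corrected H = 4.856410 / 0.993007 = 4.890610.
Step 5: Under H0, H ~ chi^2(2); p-value = 0.086700.
Step 6: alpha = 0.1. reject H0.

H = 4.8906, df = 2, p = 0.086700, reject H0.


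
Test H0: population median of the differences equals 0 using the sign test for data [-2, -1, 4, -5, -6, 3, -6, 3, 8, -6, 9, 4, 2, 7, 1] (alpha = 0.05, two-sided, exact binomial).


Step 1: Discard zero differences. Original n = 15; n_eff = number of nonzero differences = 15.
Nonzero differences (with sign): -2, -1, +4, -5, -6, +3, -6, +3, +8, -6, +9, +4, +2, +7, +1
Step 2: Count signs: positive = 9, negative = 6.
Step 3: Under H0: P(positive) = 0.5, so the number of positives S ~ Bin(15, 0.5).
Step 4: Two-sided exact p-value = sum of Bin(15,0.5) probabilities at or below the observed probability = 0.607239.
Step 5: alpha = 0.05. fail to reject H0.

n_eff = 15, pos = 9, neg = 6, p = 0.607239, fail to reject H0.


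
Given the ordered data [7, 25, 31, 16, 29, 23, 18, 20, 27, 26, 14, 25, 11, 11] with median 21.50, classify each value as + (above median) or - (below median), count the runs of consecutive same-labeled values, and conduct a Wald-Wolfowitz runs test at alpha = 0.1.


Step 1: Compute median = 21.50; label A = above, B = below.
Labels in order: BAABAABBAABABB  (n_A = 7, n_B = 7)
Step 2: Count runs R = 9.
Step 3: Under H0 (random ordering), E[R] = 2*n_A*n_B/(n_A+n_B) + 1 = 2*7*7/14 + 1 = 8.0000.
        Var[R] = 2*n_A*n_B*(2*n_A*n_B - n_A - n_B) / ((n_A+n_B)^2 * (n_A+n_B-1)) = 8232/2548 = 3.2308.
        SD[R] = 1.7974.
Step 4: Continuity-corrected z = (R - 0.5 - E[R]) / SD[R] = (9 - 0.5 - 8.0000) / 1.7974 = 0.2782.
Step 5: Two-sided p-value via normal approximation = 2*(1 - Phi(|z|)) = 0.780879.
Step 6: alpha = 0.1. fail to reject H0.

R = 9, z = 0.2782, p = 0.780879, fail to reject H0.


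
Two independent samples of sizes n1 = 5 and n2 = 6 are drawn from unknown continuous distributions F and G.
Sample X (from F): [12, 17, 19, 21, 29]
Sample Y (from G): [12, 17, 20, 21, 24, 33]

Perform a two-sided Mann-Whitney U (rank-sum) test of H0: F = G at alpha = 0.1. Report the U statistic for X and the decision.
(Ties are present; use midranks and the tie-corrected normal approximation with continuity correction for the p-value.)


Step 1: Combine and sort all 11 observations; assign midranks.
sorted (value, group): (12,X), (12,Y), (17,X), (17,Y), (19,X), (20,Y), (21,X), (21,Y), (24,Y), (29,X), (33,Y)
ranks: 12->1.5, 12->1.5, 17->3.5, 17->3.5, 19->5, 20->6, 21->7.5, 21->7.5, 24->9, 29->10, 33->11
Step 2: Rank sum for X: R1 = 1.5 + 3.5 + 5 + 7.5 + 10 = 27.5.
Step 3: U_X = R1 - n1(n1+1)/2 = 27.5 - 5*6/2 = 27.5 - 15 = 12.5.
       U_Y = n1*n2 - U_X = 30 - 12.5 = 17.5.
Step 4: Ties are present, so use the tie-corrected normal approximation (with continuity correction) for the p-value.
Step 5: p-value = 0.713124; compare to alpha = 0.1. fail to reject H0.

U_X = 12.5, p = 0.713124, fail to reject H0 at alpha = 0.1.


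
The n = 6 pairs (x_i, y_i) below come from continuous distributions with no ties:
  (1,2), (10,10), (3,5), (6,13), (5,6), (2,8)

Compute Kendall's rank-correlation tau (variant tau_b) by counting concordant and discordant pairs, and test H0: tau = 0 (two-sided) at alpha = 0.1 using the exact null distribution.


Step 1: Enumerate the 15 unordered pairs (i,j) with i<j and classify each by sign(x_j-x_i) * sign(y_j-y_i).
  (1,2):dx=+9,dy=+8->C; (1,3):dx=+2,dy=+3->C; (1,4):dx=+5,dy=+11->C; (1,5):dx=+4,dy=+4->C
  (1,6):dx=+1,dy=+6->C; (2,3):dx=-7,dy=-5->C; (2,4):dx=-4,dy=+3->D; (2,5):dx=-5,dy=-4->C
  (2,6):dx=-8,dy=-2->C; (3,4):dx=+3,dy=+8->C; (3,5):dx=+2,dy=+1->C; (3,6):dx=-1,dy=+3->D
  (4,5):dx=-1,dy=-7->C; (4,6):dx=-4,dy=-5->C; (5,6):dx=-3,dy=+2->D
Step 2: C = 12, D = 3, total pairs = 15.
Step 3: tau = (C - D)/(n(n-1)/2) = (12 - 3)/15 = 0.600000.
Step 4: Exact two-sided p-value (enumerate n! = 720 permutations of y under H0): p = 0.136111.
Step 5: alpha = 0.1. fail to reject H0.

tau_b = 0.6000 (C=12, D=3), p = 0.136111, fail to reject H0.


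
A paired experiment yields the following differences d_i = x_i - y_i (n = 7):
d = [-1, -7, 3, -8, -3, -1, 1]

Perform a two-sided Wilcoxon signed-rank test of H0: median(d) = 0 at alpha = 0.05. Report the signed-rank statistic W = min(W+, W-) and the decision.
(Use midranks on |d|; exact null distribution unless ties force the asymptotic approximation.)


Step 1: Drop any zero differences (none here) and take |d_i|.
|d| = [1, 7, 3, 8, 3, 1, 1]
Step 2: Midrank |d_i| (ties get averaged ranks).
ranks: |1|->2, |7|->6, |3|->4.5, |8|->7, |3|->4.5, |1|->2, |1|->2
Step 3: Attach original signs; sum ranks with positive sign and with negative sign.
W+ = 4.5 + 2 = 6.5
W- = 2 + 6 + 7 + 4.5 + 2 = 21.5
(Check: W+ + W- = 28 should equal n(n+1)/2 = 28.)
Step 4: Test statistic W = min(W+, W-) = 6.5.
Step 5: Ties in |d|, so use the tie-corrected normal approximation.
        E[W] = n(n+1)/4 = 7*8/4 = 14.
        Tie groups: |d|=1 (t=3), |d|=3 (t=2); sum(t^3 - t) = 30.
        Var[W] = n(n+1)(2n+1)/24 - sum(t^3-t)/48 = 840/24 - 30/48 = 34.375.
        z = (W - E[W]) / sqrt(Var[W]) = (6.5 - 14) / 5.8630 = -1.2792.
        Two-sided p = 2*Phi(z) = 0.200825.
Step 6: alpha = 0.05. fail to reject H0.

W+ = 6.5, W- = 21.5, W = min = 6.5, p = 0.200825, fail to reject H0.


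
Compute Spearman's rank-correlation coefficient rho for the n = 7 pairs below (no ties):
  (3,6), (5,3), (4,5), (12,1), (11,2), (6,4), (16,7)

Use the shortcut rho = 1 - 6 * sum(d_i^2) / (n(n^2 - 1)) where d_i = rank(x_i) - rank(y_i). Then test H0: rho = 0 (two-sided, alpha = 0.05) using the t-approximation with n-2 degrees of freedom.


Step 1: Rank x and y separately (midranks; no ties here).
rank(x): 3->1, 5->3, 4->2, 12->6, 11->5, 6->4, 16->7
rank(y): 6->6, 3->3, 5->5, 1->1, 2->2, 4->4, 7->7
Step 2: d_i = R_x(i) - R_y(i); compute d_i^2.
  (1-6)^2=25, (3-3)^2=0, (2-5)^2=9, (6-1)^2=25, (5-2)^2=9, (4-4)^2=0, (7-7)^2=0
sum(d^2) = 68.
Step 3: rho = 1 - 6*68 / (7*(7^2 - 1)) = 1 - 408/336 = -0.214286.
Step 4: Under H0, t = rho * sqrt((n-2)/(1-rho^2)) = -0.4906 ~ t(5).
Step 5: Two-sided p-value from the t-distribution with 5 df = 0.644512.
Step 6: alpha = 0.05. fail to reject H0.

rho = -0.2143, p = 0.644512, fail to reject H0 at alpha = 0.05.


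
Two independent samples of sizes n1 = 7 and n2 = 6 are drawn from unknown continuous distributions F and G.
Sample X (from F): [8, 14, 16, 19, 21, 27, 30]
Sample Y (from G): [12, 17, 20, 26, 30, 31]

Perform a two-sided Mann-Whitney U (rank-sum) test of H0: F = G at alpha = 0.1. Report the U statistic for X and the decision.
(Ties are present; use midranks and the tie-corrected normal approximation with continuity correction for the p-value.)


Step 1: Combine and sort all 13 observations; assign midranks.
sorted (value, group): (8,X), (12,Y), (14,X), (16,X), (17,Y), (19,X), (20,Y), (21,X), (26,Y), (27,X), (30,X), (30,Y), (31,Y)
ranks: 8->1, 12->2, 14->3, 16->4, 17->5, 19->6, 20->7, 21->8, 26->9, 27->10, 30->11.5, 30->11.5, 31->13
Step 2: Rank sum for X: R1 = 1 + 3 + 4 + 6 + 8 + 10 + 11.5 = 43.5.
Step 3: U_X = R1 - n1(n1+1)/2 = 43.5 - 7*8/2 = 43.5 - 28 = 15.5.
       U_Y = n1*n2 - U_X = 42 - 15.5 = 26.5.
Step 4: Ties are present, so use the tie-corrected normal approximation (with continuity correction) for the p-value.
Step 5: p-value = 0.474443; compare to alpha = 0.1. fail to reject H0.

U_X = 15.5, p = 0.474443, fail to reject H0 at alpha = 0.1.


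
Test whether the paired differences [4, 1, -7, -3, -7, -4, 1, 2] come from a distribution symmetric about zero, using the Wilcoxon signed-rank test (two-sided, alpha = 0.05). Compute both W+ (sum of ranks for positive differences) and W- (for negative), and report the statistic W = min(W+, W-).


Step 1: Drop any zero differences (none here) and take |d_i|.
|d| = [4, 1, 7, 3, 7, 4, 1, 2]
Step 2: Midrank |d_i| (ties get averaged ranks).
ranks: |4|->5.5, |1|->1.5, |7|->7.5, |3|->4, |7|->7.5, |4|->5.5, |1|->1.5, |2|->3
Step 3: Attach original signs; sum ranks with positive sign and with negative sign.
W+ = 5.5 + 1.5 + 1.5 + 3 = 11.5
W- = 7.5 + 4 + 7.5 + 5.5 = 24.5
(Check: W+ + W- = 36 should equal n(n+1)/2 = 36.)
Step 4: Test statistic W = min(W+, W-) = 11.5.
Step 5: Ties in |d|, so use the tie-corrected normal approximation.
        E[W] = n(n+1)/4 = 8*9/4 = 18.
        Tie groups: |d|=1 (t=2), |d|=4 (t=2), |d|=7 (t=2); sum(t^3 - t) = 18.
        Var[W] = n(n+1)(2n+1)/24 - sum(t^3-t)/48 = 1224/24 - 18/48 = 50.625.
        z = (W - E[W]) / sqrt(Var[W]) = (11.5 - 18) / 7.1151 = -0.9135.
        Two-sided p = 2*Phi(z) = 0.360955.
Step 6: alpha = 0.05. fail to reject H0.

W+ = 11.5, W- = 24.5, W = min = 11.5, p = 0.360955, fail to reject H0.


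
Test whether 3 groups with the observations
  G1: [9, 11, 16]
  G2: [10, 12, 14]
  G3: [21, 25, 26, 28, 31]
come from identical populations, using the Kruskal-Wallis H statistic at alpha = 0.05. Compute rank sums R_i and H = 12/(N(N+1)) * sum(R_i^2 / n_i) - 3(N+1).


Step 1: Combine all N = 11 observations and assign midranks.
sorted (value, group, rank): (9,G1,1), (10,G2,2), (11,G1,3), (12,G2,4), (14,G2,5), (16,G1,6), (21,G3,7), (25,G3,8), (26,G3,9), (28,G3,10), (31,G3,11)
Step 2: Sum ranks within each group.
R_1 = 10 (n_1 = 3)
R_2 = 11 (n_2 = 3)
R_3 = 45 (n_3 = 5)
Step 3: H = 12/(N(N+1)) * sum(R_i^2/n_i) - 3(N+1)
     = 12/(11*12) * (10^2/3 + 11^2/3 + 45^2/5) - 3*12
     = 0.090909 * 478.667 - 36
     = 7.515152.
Step 4: No ties, so H is used without correction.
Step 5: Under H0, H ~ chi^2(2); p-value = 0.023340.
Step 6: alpha = 0.05. reject H0.

H = 7.5152, df = 2, p = 0.023340, reject H0.


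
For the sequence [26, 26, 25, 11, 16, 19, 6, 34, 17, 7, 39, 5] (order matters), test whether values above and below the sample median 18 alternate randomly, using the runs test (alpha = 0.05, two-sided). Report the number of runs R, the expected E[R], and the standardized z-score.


Step 1: Compute median = 18; label A = above, B = below.
Labels in order: AAABBABABBAB  (n_A = 6, n_B = 6)
Step 2: Count runs R = 8.
Step 3: Under H0 (random ordering), E[R] = 2*n_A*n_B/(n_A+n_B) + 1 = 2*6*6/12 + 1 = 7.0000.
        Var[R] = 2*n_A*n_B*(2*n_A*n_B - n_A - n_B) / ((n_A+n_B)^2 * (n_A+n_B-1)) = 4320/1584 = 2.7273.
        SD[R] = 1.6514.
Step 4: Continuity-corrected z = (R - 0.5 - E[R]) / SD[R] = (8 - 0.5 - 7.0000) / 1.6514 = 0.3028.
Step 5: Two-sided p-value via normal approximation = 2*(1 - Phi(|z|)) = 0.762069.
Step 6: alpha = 0.05. fail to reject H0.

R = 8, z = 0.3028, p = 0.762069, fail to reject H0.


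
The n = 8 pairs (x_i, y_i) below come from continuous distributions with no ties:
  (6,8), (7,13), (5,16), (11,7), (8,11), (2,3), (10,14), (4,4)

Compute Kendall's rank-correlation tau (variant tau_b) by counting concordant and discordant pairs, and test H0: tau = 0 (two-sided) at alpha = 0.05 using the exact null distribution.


Step 1: Enumerate the 28 unordered pairs (i,j) with i<j and classify each by sign(x_j-x_i) * sign(y_j-y_i).
  (1,2):dx=+1,dy=+5->C; (1,3):dx=-1,dy=+8->D; (1,4):dx=+5,dy=-1->D; (1,5):dx=+2,dy=+3->C
  (1,6):dx=-4,dy=-5->C; (1,7):dx=+4,dy=+6->C; (1,8):dx=-2,dy=-4->C; (2,3):dx=-2,dy=+3->D
  (2,4):dx=+4,dy=-6->D; (2,5):dx=+1,dy=-2->D; (2,6):dx=-5,dy=-10->C; (2,7):dx=+3,dy=+1->C
  (2,8):dx=-3,dy=-9->C; (3,4):dx=+6,dy=-9->D; (3,5):dx=+3,dy=-5->D; (3,6):dx=-3,dy=-13->C
  (3,7):dx=+5,dy=-2->D; (3,8):dx=-1,dy=-12->C; (4,5):dx=-3,dy=+4->D; (4,6):dx=-9,dy=-4->C
  (4,7):dx=-1,dy=+7->D; (4,8):dx=-7,dy=-3->C; (5,6):dx=-6,dy=-8->C; (5,7):dx=+2,dy=+3->C
  (5,8):dx=-4,dy=-7->C; (6,7):dx=+8,dy=+11->C; (6,8):dx=+2,dy=+1->C; (7,8):dx=-6,dy=-10->C
Step 2: C = 18, D = 10, total pairs = 28.
Step 3: tau = (C - D)/(n(n-1)/2) = (18 - 10)/28 = 0.285714.
Step 4: Exact two-sided p-value (enumerate n! = 40320 permutations of y under H0): p = 0.398760.
Step 5: alpha = 0.05. fail to reject H0.

tau_b = 0.2857 (C=18, D=10), p = 0.398760, fail to reject H0.


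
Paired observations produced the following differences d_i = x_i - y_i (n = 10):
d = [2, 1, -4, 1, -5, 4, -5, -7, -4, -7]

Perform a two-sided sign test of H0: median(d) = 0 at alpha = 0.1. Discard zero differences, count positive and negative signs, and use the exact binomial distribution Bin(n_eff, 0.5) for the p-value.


Step 1: Discard zero differences. Original n = 10; n_eff = number of nonzero differences = 10.
Nonzero differences (with sign): +2, +1, -4, +1, -5, +4, -5, -7, -4, -7
Step 2: Count signs: positive = 4, negative = 6.
Step 3: Under H0: P(positive) = 0.5, so the number of positives S ~ Bin(10, 0.5).
Step 4: Two-sided exact p-value = sum of Bin(10,0.5) probabilities at or below the observed probability = 0.753906.
Step 5: alpha = 0.1. fail to reject H0.

n_eff = 10, pos = 4, neg = 6, p = 0.753906, fail to reject H0.


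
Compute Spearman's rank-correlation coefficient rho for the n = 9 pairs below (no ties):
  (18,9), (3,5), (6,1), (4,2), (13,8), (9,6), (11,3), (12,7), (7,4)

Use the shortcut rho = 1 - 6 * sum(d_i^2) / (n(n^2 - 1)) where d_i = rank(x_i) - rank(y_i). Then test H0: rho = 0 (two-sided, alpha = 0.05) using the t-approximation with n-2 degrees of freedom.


Step 1: Rank x and y separately (midranks; no ties here).
rank(x): 18->9, 3->1, 6->3, 4->2, 13->8, 9->5, 11->6, 12->7, 7->4
rank(y): 9->9, 5->5, 1->1, 2->2, 8->8, 6->6, 3->3, 7->7, 4->4
Step 2: d_i = R_x(i) - R_y(i); compute d_i^2.
  (9-9)^2=0, (1-5)^2=16, (3-1)^2=4, (2-2)^2=0, (8-8)^2=0, (5-6)^2=1, (6-3)^2=9, (7-7)^2=0, (4-4)^2=0
sum(d^2) = 30.
Step 3: rho = 1 - 6*30 / (9*(9^2 - 1)) = 1 - 180/720 = 0.750000.
Step 4: Under H0, t = rho * sqrt((n-2)/(1-rho^2)) = 3.0000 ~ t(7).
Step 5: Two-sided p-value from the t-distribution with 7 df = 0.019942.
Step 6: alpha = 0.05. reject H0.

rho = 0.7500, p = 0.019942, reject H0 at alpha = 0.05.


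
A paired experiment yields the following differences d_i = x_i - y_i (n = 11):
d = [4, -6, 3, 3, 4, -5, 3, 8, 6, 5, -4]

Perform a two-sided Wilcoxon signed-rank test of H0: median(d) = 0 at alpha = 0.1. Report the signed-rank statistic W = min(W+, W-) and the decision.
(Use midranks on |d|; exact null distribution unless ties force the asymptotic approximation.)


Step 1: Drop any zero differences (none here) and take |d_i|.
|d| = [4, 6, 3, 3, 4, 5, 3, 8, 6, 5, 4]
Step 2: Midrank |d_i| (ties get averaged ranks).
ranks: |4|->5, |6|->9.5, |3|->2, |3|->2, |4|->5, |5|->7.5, |3|->2, |8|->11, |6|->9.5, |5|->7.5, |4|->5
Step 3: Attach original signs; sum ranks with positive sign and with negative sign.
W+ = 5 + 2 + 2 + 5 + 2 + 11 + 9.5 + 7.5 = 44
W- = 9.5 + 7.5 + 5 = 22
(Check: W+ + W- = 66 should equal n(n+1)/2 = 66.)
Step 4: Test statistic W = min(W+, W-) = 22.
Step 5: Ties in |d|, so use the tie-corrected normal approximation.
        E[W] = n(n+1)/4 = 11*12/4 = 33.
        Tie groups: |d|=3 (t=3), |d|=4 (t=3), |d|=5 (t=2), |d|=6 (t=2); sum(t^3 - t) = 60.
        Var[W] = n(n+1)(2n+1)/24 - sum(t^3-t)/48 = 3036/24 - 60/48 = 125.25.
        z = (W - E[W]) / sqrt(Var[W]) = (22 - 33) / 11.1915 = -0.9829.
        Two-sided p = 2*Phi(z) = 0.325663.
Step 6: alpha = 0.1. fail to reject H0.

W+ = 44, W- = 22, W = min = 22, p = 0.325663, fail to reject H0.


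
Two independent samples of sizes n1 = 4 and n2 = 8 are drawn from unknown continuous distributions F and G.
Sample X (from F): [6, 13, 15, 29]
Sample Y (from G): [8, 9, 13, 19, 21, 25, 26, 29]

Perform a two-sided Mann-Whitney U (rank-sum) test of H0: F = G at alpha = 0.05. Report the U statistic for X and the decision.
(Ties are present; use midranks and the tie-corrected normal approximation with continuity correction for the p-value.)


Step 1: Combine and sort all 12 observations; assign midranks.
sorted (value, group): (6,X), (8,Y), (9,Y), (13,X), (13,Y), (15,X), (19,Y), (21,Y), (25,Y), (26,Y), (29,X), (29,Y)
ranks: 6->1, 8->2, 9->3, 13->4.5, 13->4.5, 15->6, 19->7, 21->8, 25->9, 26->10, 29->11.5, 29->11.5
Step 2: Rank sum for X: R1 = 1 + 4.5 + 6 + 11.5 = 23.
Step 3: U_X = R1 - n1(n1+1)/2 = 23 - 4*5/2 = 23 - 10 = 13.
       U_Y = n1*n2 - U_X = 32 - 13 = 19.
Step 4: Ties are present, so use the tie-corrected normal approximation (with continuity correction) for the p-value.
Step 5: p-value = 0.670038; compare to alpha = 0.05. fail to reject H0.

U_X = 13, p = 0.670038, fail to reject H0 at alpha = 0.05.


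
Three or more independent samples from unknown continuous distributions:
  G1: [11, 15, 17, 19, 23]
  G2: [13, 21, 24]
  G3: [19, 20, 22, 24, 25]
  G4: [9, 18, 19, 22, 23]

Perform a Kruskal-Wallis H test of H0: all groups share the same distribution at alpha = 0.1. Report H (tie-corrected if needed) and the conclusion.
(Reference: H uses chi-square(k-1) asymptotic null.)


Step 1: Combine all N = 18 observations and assign midranks.
sorted (value, group, rank): (9,G4,1), (11,G1,2), (13,G2,3), (15,G1,4), (17,G1,5), (18,G4,6), (19,G1,8), (19,G3,8), (19,G4,8), (20,G3,10), (21,G2,11), (22,G3,12.5), (22,G4,12.5), (23,G1,14.5), (23,G4,14.5), (24,G2,16.5), (24,G3,16.5), (25,G3,18)
Step 2: Sum ranks within each group.
R_1 = 33.5 (n_1 = 5)
R_2 = 30.5 (n_2 = 3)
R_3 = 65 (n_3 = 5)
R_4 = 42 (n_4 = 5)
Step 3: H = 12/(N(N+1)) * sum(R_i^2/n_i) - 3(N+1)
     = 12/(18*19) * (33.5^2/5 + 30.5^2/3 + 65^2/5 + 42^2/5) - 3*19
     = 0.035088 * 1732.33 - 57
     = 3.783626.
Step 4: Ties present; correction factor C = 1 - 42/(18^3 - 18) = 0.992776. Corrected H = 3.783626 / 0.992776 = 3.811157.
Step 5: Under H0, H ~ chi^2(3); p-value = 0.282591.
Step 6: alpha = 0.1. fail to reject H0.

H = 3.8112, df = 3, p = 0.282591, fail to reject H0.
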